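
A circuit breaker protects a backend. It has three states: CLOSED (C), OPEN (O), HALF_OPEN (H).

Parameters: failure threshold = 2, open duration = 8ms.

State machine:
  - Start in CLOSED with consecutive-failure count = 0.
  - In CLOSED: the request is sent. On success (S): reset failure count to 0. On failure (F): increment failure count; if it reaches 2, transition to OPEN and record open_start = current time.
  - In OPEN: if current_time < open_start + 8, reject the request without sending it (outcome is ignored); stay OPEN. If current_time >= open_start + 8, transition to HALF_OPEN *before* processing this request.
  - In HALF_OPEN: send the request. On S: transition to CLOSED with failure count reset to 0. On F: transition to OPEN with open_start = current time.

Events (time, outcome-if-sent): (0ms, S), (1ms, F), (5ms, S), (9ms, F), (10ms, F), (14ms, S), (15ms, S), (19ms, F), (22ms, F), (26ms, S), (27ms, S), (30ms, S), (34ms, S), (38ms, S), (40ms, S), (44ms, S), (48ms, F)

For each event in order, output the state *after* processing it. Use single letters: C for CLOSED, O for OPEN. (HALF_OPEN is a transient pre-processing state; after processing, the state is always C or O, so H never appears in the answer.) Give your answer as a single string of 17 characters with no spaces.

Answer: CCCCOOOOOOCCCCCCC

Derivation:
State after each event:
  event#1 t=0ms outcome=S: state=CLOSED
  event#2 t=1ms outcome=F: state=CLOSED
  event#3 t=5ms outcome=S: state=CLOSED
  event#4 t=9ms outcome=F: state=CLOSED
  event#5 t=10ms outcome=F: state=OPEN
  event#6 t=14ms outcome=S: state=OPEN
  event#7 t=15ms outcome=S: state=OPEN
  event#8 t=19ms outcome=F: state=OPEN
  event#9 t=22ms outcome=F: state=OPEN
  event#10 t=26ms outcome=S: state=OPEN
  event#11 t=27ms outcome=S: state=CLOSED
  event#12 t=30ms outcome=S: state=CLOSED
  event#13 t=34ms outcome=S: state=CLOSED
  event#14 t=38ms outcome=S: state=CLOSED
  event#15 t=40ms outcome=S: state=CLOSED
  event#16 t=44ms outcome=S: state=CLOSED
  event#17 t=48ms outcome=F: state=CLOSED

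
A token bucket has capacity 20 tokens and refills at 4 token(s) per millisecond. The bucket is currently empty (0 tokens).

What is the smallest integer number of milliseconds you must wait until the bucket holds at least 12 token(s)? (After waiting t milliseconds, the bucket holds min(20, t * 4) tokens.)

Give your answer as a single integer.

Answer: 3

Derivation:
Need t * 4 >= 12, so t >= 12/4.
Smallest integer t = ceil(12/4) = 3.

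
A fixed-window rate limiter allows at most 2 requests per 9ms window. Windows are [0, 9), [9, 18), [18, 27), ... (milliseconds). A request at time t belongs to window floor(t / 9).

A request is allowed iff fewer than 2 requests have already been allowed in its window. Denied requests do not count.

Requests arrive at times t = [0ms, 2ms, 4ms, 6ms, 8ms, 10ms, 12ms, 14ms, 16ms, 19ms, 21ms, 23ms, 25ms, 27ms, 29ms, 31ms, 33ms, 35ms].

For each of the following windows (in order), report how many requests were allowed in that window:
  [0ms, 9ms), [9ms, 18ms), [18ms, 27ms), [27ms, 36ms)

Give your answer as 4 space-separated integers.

Processing requests:
  req#1 t=0ms (window 0): ALLOW
  req#2 t=2ms (window 0): ALLOW
  req#3 t=4ms (window 0): DENY
  req#4 t=6ms (window 0): DENY
  req#5 t=8ms (window 0): DENY
  req#6 t=10ms (window 1): ALLOW
  req#7 t=12ms (window 1): ALLOW
  req#8 t=14ms (window 1): DENY
  req#9 t=16ms (window 1): DENY
  req#10 t=19ms (window 2): ALLOW
  req#11 t=21ms (window 2): ALLOW
  req#12 t=23ms (window 2): DENY
  req#13 t=25ms (window 2): DENY
  req#14 t=27ms (window 3): ALLOW
  req#15 t=29ms (window 3): ALLOW
  req#16 t=31ms (window 3): DENY
  req#17 t=33ms (window 3): DENY
  req#18 t=35ms (window 3): DENY

Allowed counts by window: 2 2 2 2

Answer: 2 2 2 2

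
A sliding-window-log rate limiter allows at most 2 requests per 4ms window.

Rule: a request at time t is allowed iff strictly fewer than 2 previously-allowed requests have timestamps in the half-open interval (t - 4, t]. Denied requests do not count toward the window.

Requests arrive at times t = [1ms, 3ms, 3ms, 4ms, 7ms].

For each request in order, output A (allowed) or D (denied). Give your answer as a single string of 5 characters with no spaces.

Answer: AADDA

Derivation:
Tracking allowed requests in the window:
  req#1 t=1ms: ALLOW
  req#2 t=3ms: ALLOW
  req#3 t=3ms: DENY
  req#4 t=4ms: DENY
  req#5 t=7ms: ALLOW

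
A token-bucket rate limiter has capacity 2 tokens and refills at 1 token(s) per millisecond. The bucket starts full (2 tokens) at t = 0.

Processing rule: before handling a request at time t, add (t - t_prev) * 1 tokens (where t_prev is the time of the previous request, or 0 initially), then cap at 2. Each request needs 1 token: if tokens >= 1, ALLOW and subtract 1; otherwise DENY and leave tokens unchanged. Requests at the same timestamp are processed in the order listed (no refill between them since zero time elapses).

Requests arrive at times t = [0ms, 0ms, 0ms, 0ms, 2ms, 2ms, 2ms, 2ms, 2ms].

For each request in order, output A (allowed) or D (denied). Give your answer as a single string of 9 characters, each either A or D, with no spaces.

Answer: AADDAADDD

Derivation:
Simulating step by step:
  req#1 t=0ms: ALLOW
  req#2 t=0ms: ALLOW
  req#3 t=0ms: DENY
  req#4 t=0ms: DENY
  req#5 t=2ms: ALLOW
  req#6 t=2ms: ALLOW
  req#7 t=2ms: DENY
  req#8 t=2ms: DENY
  req#9 t=2ms: DENY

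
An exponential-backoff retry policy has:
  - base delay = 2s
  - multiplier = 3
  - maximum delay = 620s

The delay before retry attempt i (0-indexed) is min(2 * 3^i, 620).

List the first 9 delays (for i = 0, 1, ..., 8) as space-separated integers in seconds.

Answer: 2 6 18 54 162 486 620 620 620

Derivation:
Computing each delay:
  i=0: min(2*3^0, 620) = 2
  i=1: min(2*3^1, 620) = 6
  i=2: min(2*3^2, 620) = 18
  i=3: min(2*3^3, 620) = 54
  i=4: min(2*3^4, 620) = 162
  i=5: min(2*3^5, 620) = 486
  i=6: min(2*3^6, 620) = 620
  i=7: min(2*3^7, 620) = 620
  i=8: min(2*3^8, 620) = 620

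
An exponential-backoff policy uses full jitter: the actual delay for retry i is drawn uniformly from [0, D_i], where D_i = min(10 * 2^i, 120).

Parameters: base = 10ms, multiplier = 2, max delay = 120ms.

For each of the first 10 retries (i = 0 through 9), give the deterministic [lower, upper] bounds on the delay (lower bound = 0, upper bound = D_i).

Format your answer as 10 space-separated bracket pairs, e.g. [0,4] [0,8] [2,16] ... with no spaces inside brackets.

Computing bounds per retry:
  i=0: D_i=min(10*2^0,120)=10, bounds=[0,10]
  i=1: D_i=min(10*2^1,120)=20, bounds=[0,20]
  i=2: D_i=min(10*2^2,120)=40, bounds=[0,40]
  i=3: D_i=min(10*2^3,120)=80, bounds=[0,80]
  i=4: D_i=min(10*2^4,120)=120, bounds=[0,120]
  i=5: D_i=min(10*2^5,120)=120, bounds=[0,120]
  i=6: D_i=min(10*2^6,120)=120, bounds=[0,120]
  i=7: D_i=min(10*2^7,120)=120, bounds=[0,120]
  i=8: D_i=min(10*2^8,120)=120, bounds=[0,120]
  i=9: D_i=min(10*2^9,120)=120, bounds=[0,120]

Answer: [0,10] [0,20] [0,40] [0,80] [0,120] [0,120] [0,120] [0,120] [0,120] [0,120]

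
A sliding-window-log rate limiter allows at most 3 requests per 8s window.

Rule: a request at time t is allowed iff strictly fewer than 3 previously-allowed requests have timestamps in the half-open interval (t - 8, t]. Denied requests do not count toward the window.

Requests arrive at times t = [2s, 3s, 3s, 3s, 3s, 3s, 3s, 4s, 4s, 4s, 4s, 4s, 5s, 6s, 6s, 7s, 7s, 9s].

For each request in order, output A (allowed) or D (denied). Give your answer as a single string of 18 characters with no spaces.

Answer: AAADDDDDDDDDDDDDDD

Derivation:
Tracking allowed requests in the window:
  req#1 t=2s: ALLOW
  req#2 t=3s: ALLOW
  req#3 t=3s: ALLOW
  req#4 t=3s: DENY
  req#5 t=3s: DENY
  req#6 t=3s: DENY
  req#7 t=3s: DENY
  req#8 t=4s: DENY
  req#9 t=4s: DENY
  req#10 t=4s: DENY
  req#11 t=4s: DENY
  req#12 t=4s: DENY
  req#13 t=5s: DENY
  req#14 t=6s: DENY
  req#15 t=6s: DENY
  req#16 t=7s: DENY
  req#17 t=7s: DENY
  req#18 t=9s: DENY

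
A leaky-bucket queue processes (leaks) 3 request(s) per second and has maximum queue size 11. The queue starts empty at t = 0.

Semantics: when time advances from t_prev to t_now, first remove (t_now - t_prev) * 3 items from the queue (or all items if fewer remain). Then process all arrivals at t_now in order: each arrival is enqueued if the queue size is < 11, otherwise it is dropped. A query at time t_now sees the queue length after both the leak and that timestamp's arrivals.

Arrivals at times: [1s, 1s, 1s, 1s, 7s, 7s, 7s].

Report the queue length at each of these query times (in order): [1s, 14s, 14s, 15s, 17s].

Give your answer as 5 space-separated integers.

Queue lengths at query times:
  query t=1s: backlog = 4
  query t=14s: backlog = 0
  query t=14s: backlog = 0
  query t=15s: backlog = 0
  query t=17s: backlog = 0

Answer: 4 0 0 0 0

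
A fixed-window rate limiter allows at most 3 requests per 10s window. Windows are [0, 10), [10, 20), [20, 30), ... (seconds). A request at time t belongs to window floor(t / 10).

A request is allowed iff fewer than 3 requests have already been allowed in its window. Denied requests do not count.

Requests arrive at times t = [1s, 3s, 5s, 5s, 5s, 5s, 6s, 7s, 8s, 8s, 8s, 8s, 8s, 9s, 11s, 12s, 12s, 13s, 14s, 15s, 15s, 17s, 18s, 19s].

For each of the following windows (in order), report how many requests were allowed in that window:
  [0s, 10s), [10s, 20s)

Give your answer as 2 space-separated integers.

Answer: 3 3

Derivation:
Processing requests:
  req#1 t=1s (window 0): ALLOW
  req#2 t=3s (window 0): ALLOW
  req#3 t=5s (window 0): ALLOW
  req#4 t=5s (window 0): DENY
  req#5 t=5s (window 0): DENY
  req#6 t=5s (window 0): DENY
  req#7 t=6s (window 0): DENY
  req#8 t=7s (window 0): DENY
  req#9 t=8s (window 0): DENY
  req#10 t=8s (window 0): DENY
  req#11 t=8s (window 0): DENY
  req#12 t=8s (window 0): DENY
  req#13 t=8s (window 0): DENY
  req#14 t=9s (window 0): DENY
  req#15 t=11s (window 1): ALLOW
  req#16 t=12s (window 1): ALLOW
  req#17 t=12s (window 1): ALLOW
  req#18 t=13s (window 1): DENY
  req#19 t=14s (window 1): DENY
  req#20 t=15s (window 1): DENY
  req#21 t=15s (window 1): DENY
  req#22 t=17s (window 1): DENY
  req#23 t=18s (window 1): DENY
  req#24 t=19s (window 1): DENY

Allowed counts by window: 3 3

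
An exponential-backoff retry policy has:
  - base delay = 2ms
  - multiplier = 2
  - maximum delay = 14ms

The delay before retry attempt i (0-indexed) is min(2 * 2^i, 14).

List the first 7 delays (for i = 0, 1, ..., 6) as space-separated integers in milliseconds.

Answer: 2 4 8 14 14 14 14

Derivation:
Computing each delay:
  i=0: min(2*2^0, 14) = 2
  i=1: min(2*2^1, 14) = 4
  i=2: min(2*2^2, 14) = 8
  i=3: min(2*2^3, 14) = 14
  i=4: min(2*2^4, 14) = 14
  i=5: min(2*2^5, 14) = 14
  i=6: min(2*2^6, 14) = 14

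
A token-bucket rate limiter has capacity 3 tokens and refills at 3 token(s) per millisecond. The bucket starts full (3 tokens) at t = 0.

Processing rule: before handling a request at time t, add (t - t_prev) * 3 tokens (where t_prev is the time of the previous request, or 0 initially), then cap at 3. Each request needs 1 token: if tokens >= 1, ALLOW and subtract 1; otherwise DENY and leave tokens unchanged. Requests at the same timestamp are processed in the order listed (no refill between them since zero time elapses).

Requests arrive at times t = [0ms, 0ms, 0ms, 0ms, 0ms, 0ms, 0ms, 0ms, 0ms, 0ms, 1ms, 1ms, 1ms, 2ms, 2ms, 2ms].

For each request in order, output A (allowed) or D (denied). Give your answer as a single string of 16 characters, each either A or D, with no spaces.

Simulating step by step:
  req#1 t=0ms: ALLOW
  req#2 t=0ms: ALLOW
  req#3 t=0ms: ALLOW
  req#4 t=0ms: DENY
  req#5 t=0ms: DENY
  req#6 t=0ms: DENY
  req#7 t=0ms: DENY
  req#8 t=0ms: DENY
  req#9 t=0ms: DENY
  req#10 t=0ms: DENY
  req#11 t=1ms: ALLOW
  req#12 t=1ms: ALLOW
  req#13 t=1ms: ALLOW
  req#14 t=2ms: ALLOW
  req#15 t=2ms: ALLOW
  req#16 t=2ms: ALLOW

Answer: AAADDDDDDDAAAAAA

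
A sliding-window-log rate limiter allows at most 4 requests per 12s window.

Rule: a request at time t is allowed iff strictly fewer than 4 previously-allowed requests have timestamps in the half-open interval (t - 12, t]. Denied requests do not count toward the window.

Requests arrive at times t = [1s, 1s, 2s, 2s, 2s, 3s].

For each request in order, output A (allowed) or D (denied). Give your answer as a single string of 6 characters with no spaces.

Answer: AAAADD

Derivation:
Tracking allowed requests in the window:
  req#1 t=1s: ALLOW
  req#2 t=1s: ALLOW
  req#3 t=2s: ALLOW
  req#4 t=2s: ALLOW
  req#5 t=2s: DENY
  req#6 t=3s: DENY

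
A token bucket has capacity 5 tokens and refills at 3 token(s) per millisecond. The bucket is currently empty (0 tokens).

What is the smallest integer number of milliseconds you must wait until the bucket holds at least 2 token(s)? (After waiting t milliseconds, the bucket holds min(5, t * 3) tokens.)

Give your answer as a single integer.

Answer: 1

Derivation:
Need t * 3 >= 2, so t >= 2/3.
Smallest integer t = ceil(2/3) = 1.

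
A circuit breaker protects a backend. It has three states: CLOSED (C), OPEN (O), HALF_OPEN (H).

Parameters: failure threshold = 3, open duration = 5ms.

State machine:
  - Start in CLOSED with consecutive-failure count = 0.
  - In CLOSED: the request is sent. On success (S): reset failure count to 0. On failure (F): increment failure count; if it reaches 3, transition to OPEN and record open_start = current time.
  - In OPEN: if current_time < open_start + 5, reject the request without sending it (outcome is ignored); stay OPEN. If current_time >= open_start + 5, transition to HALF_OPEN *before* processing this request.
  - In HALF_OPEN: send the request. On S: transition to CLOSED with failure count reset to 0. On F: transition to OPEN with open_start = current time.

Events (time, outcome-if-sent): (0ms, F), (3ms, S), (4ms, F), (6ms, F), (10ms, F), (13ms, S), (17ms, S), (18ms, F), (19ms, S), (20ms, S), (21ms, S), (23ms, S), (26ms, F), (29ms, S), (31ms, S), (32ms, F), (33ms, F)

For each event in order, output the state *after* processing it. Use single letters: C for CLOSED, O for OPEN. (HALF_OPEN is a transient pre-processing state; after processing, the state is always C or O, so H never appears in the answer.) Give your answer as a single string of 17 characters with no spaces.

State after each event:
  event#1 t=0ms outcome=F: state=CLOSED
  event#2 t=3ms outcome=S: state=CLOSED
  event#3 t=4ms outcome=F: state=CLOSED
  event#4 t=6ms outcome=F: state=CLOSED
  event#5 t=10ms outcome=F: state=OPEN
  event#6 t=13ms outcome=S: state=OPEN
  event#7 t=17ms outcome=S: state=CLOSED
  event#8 t=18ms outcome=F: state=CLOSED
  event#9 t=19ms outcome=S: state=CLOSED
  event#10 t=20ms outcome=S: state=CLOSED
  event#11 t=21ms outcome=S: state=CLOSED
  event#12 t=23ms outcome=S: state=CLOSED
  event#13 t=26ms outcome=F: state=CLOSED
  event#14 t=29ms outcome=S: state=CLOSED
  event#15 t=31ms outcome=S: state=CLOSED
  event#16 t=32ms outcome=F: state=CLOSED
  event#17 t=33ms outcome=F: state=CLOSED

Answer: CCCCOOCCCCCCCCCCC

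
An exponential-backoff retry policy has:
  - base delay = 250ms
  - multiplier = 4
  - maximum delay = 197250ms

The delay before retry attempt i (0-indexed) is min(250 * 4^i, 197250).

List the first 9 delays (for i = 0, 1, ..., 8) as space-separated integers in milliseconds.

Answer: 250 1000 4000 16000 64000 197250 197250 197250 197250

Derivation:
Computing each delay:
  i=0: min(250*4^0, 197250) = 250
  i=1: min(250*4^1, 197250) = 1000
  i=2: min(250*4^2, 197250) = 4000
  i=3: min(250*4^3, 197250) = 16000
  i=4: min(250*4^4, 197250) = 64000
  i=5: min(250*4^5, 197250) = 197250
  i=6: min(250*4^6, 197250) = 197250
  i=7: min(250*4^7, 197250) = 197250
  i=8: min(250*4^8, 197250) = 197250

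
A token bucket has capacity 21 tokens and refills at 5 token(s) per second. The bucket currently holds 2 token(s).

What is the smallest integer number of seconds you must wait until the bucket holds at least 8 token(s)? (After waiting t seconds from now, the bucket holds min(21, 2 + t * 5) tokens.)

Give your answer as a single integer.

Answer: 2

Derivation:
Need 2 + t * 5 >= 8, so t >= 6/5.
Smallest integer t = ceil(6/5) = 2.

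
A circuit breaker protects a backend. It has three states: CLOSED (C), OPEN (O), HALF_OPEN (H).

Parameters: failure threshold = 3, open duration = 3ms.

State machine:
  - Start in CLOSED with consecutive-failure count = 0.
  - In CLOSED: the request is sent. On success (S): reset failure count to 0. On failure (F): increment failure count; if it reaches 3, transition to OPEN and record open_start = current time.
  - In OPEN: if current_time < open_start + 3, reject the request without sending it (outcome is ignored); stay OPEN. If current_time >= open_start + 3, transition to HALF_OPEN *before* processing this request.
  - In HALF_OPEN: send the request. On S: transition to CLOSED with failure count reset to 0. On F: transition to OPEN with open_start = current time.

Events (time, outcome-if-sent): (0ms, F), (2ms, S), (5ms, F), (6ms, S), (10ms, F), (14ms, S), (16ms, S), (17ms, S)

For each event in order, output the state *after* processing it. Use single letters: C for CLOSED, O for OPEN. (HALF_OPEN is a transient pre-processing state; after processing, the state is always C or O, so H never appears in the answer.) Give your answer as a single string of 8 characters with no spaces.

State after each event:
  event#1 t=0ms outcome=F: state=CLOSED
  event#2 t=2ms outcome=S: state=CLOSED
  event#3 t=5ms outcome=F: state=CLOSED
  event#4 t=6ms outcome=S: state=CLOSED
  event#5 t=10ms outcome=F: state=CLOSED
  event#6 t=14ms outcome=S: state=CLOSED
  event#7 t=16ms outcome=S: state=CLOSED
  event#8 t=17ms outcome=S: state=CLOSED

Answer: CCCCCCCC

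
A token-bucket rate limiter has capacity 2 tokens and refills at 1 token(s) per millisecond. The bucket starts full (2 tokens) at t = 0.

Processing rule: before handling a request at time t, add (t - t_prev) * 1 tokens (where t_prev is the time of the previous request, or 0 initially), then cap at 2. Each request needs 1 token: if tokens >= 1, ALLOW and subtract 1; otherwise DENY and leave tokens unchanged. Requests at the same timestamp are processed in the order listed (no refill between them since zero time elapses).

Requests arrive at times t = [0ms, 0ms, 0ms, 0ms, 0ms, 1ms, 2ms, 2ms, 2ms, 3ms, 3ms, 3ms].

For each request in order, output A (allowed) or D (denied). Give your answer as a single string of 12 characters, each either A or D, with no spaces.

Simulating step by step:
  req#1 t=0ms: ALLOW
  req#2 t=0ms: ALLOW
  req#3 t=0ms: DENY
  req#4 t=0ms: DENY
  req#5 t=0ms: DENY
  req#6 t=1ms: ALLOW
  req#7 t=2ms: ALLOW
  req#8 t=2ms: DENY
  req#9 t=2ms: DENY
  req#10 t=3ms: ALLOW
  req#11 t=3ms: DENY
  req#12 t=3ms: DENY

Answer: AADDDAADDADD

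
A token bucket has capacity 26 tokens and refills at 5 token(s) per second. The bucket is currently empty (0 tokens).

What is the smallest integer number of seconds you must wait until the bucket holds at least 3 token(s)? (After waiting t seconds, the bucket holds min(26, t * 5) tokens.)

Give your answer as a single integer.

Need t * 5 >= 3, so t >= 3/5.
Smallest integer t = ceil(3/5) = 1.

Answer: 1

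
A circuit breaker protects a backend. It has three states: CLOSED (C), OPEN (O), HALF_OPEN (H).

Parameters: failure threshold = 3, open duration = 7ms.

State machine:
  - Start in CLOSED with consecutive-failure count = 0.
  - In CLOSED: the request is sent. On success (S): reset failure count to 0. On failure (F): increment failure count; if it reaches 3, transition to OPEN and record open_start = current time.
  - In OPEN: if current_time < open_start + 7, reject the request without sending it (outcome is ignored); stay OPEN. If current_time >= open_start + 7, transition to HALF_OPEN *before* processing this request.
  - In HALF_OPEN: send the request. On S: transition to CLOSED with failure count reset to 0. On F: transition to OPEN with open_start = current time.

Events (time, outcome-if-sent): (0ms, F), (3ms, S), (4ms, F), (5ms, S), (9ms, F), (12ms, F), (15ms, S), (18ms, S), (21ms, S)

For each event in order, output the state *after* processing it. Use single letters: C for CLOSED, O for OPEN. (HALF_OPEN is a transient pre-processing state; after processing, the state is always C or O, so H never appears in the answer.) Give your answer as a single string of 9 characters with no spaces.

Answer: CCCCCCCCC

Derivation:
State after each event:
  event#1 t=0ms outcome=F: state=CLOSED
  event#2 t=3ms outcome=S: state=CLOSED
  event#3 t=4ms outcome=F: state=CLOSED
  event#4 t=5ms outcome=S: state=CLOSED
  event#5 t=9ms outcome=F: state=CLOSED
  event#6 t=12ms outcome=F: state=CLOSED
  event#7 t=15ms outcome=S: state=CLOSED
  event#8 t=18ms outcome=S: state=CLOSED
  event#9 t=21ms outcome=S: state=CLOSED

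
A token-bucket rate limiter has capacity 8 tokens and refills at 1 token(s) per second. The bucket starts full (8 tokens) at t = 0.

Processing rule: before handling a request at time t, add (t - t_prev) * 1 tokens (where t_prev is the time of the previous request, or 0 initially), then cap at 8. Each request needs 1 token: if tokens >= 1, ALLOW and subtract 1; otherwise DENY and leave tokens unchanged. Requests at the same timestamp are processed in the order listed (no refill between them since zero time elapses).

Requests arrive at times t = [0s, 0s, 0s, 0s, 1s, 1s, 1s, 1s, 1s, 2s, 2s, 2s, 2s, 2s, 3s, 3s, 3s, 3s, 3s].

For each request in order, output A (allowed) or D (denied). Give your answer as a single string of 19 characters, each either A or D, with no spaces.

Answer: AAAAAAAAAADDDDADDDD

Derivation:
Simulating step by step:
  req#1 t=0s: ALLOW
  req#2 t=0s: ALLOW
  req#3 t=0s: ALLOW
  req#4 t=0s: ALLOW
  req#5 t=1s: ALLOW
  req#6 t=1s: ALLOW
  req#7 t=1s: ALLOW
  req#8 t=1s: ALLOW
  req#9 t=1s: ALLOW
  req#10 t=2s: ALLOW
  req#11 t=2s: DENY
  req#12 t=2s: DENY
  req#13 t=2s: DENY
  req#14 t=2s: DENY
  req#15 t=3s: ALLOW
  req#16 t=3s: DENY
  req#17 t=3s: DENY
  req#18 t=3s: DENY
  req#19 t=3s: DENY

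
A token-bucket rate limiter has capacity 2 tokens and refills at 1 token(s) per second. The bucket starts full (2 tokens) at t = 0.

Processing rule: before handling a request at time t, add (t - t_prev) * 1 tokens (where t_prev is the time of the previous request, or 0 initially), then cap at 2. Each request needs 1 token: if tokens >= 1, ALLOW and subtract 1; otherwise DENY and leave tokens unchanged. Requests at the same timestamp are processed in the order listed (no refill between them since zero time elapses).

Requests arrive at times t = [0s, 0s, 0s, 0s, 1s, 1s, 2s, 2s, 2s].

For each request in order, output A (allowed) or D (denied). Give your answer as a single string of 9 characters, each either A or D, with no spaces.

Simulating step by step:
  req#1 t=0s: ALLOW
  req#2 t=0s: ALLOW
  req#3 t=0s: DENY
  req#4 t=0s: DENY
  req#5 t=1s: ALLOW
  req#6 t=1s: DENY
  req#7 t=2s: ALLOW
  req#8 t=2s: DENY
  req#9 t=2s: DENY

Answer: AADDADADD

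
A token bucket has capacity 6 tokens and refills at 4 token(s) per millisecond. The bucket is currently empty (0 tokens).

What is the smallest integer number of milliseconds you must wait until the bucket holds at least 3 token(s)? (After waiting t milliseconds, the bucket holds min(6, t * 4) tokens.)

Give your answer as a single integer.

Answer: 1

Derivation:
Need t * 4 >= 3, so t >= 3/4.
Smallest integer t = ceil(3/4) = 1.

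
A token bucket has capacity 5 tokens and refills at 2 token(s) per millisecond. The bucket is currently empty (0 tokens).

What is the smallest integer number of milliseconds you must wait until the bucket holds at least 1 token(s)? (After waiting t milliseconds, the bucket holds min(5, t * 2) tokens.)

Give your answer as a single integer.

Need t * 2 >= 1, so t >= 1/2.
Smallest integer t = ceil(1/2) = 1.

Answer: 1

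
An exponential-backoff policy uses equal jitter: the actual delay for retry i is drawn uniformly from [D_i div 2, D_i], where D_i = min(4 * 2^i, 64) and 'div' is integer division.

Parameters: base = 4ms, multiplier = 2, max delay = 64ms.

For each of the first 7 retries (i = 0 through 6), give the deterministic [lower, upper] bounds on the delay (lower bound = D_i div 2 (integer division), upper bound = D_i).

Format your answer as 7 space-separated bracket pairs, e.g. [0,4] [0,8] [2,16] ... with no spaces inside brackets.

Answer: [2,4] [4,8] [8,16] [16,32] [32,64] [32,64] [32,64]

Derivation:
Computing bounds per retry:
  i=0: D_i=min(4*2^0,64)=4, bounds=[2,4]
  i=1: D_i=min(4*2^1,64)=8, bounds=[4,8]
  i=2: D_i=min(4*2^2,64)=16, bounds=[8,16]
  i=3: D_i=min(4*2^3,64)=32, bounds=[16,32]
  i=4: D_i=min(4*2^4,64)=64, bounds=[32,64]
  i=5: D_i=min(4*2^5,64)=64, bounds=[32,64]
  i=6: D_i=min(4*2^6,64)=64, bounds=[32,64]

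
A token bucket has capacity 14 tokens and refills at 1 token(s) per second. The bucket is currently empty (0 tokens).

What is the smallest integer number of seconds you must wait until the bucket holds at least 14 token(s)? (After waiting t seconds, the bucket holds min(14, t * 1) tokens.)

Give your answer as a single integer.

Need t * 1 >= 14, so t >= 14/1.
Smallest integer t = ceil(14/1) = 14.

Answer: 14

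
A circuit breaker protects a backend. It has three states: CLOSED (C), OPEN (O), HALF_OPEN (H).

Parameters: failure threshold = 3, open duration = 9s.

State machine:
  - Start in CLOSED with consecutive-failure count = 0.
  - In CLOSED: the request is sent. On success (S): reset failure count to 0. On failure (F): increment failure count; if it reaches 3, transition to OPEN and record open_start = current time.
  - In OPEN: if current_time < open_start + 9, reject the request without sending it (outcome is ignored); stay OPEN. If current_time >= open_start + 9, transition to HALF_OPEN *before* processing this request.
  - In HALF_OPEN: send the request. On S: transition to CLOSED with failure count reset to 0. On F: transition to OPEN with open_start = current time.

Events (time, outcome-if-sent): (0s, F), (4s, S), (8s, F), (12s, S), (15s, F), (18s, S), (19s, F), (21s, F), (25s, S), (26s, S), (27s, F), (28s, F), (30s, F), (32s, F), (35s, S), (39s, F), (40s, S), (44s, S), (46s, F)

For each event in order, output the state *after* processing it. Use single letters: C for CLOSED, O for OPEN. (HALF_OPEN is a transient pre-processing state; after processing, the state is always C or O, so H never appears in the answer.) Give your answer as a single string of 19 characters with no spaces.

Answer: CCCCCCCCCCCCOOOOOOO

Derivation:
State after each event:
  event#1 t=0s outcome=F: state=CLOSED
  event#2 t=4s outcome=S: state=CLOSED
  event#3 t=8s outcome=F: state=CLOSED
  event#4 t=12s outcome=S: state=CLOSED
  event#5 t=15s outcome=F: state=CLOSED
  event#6 t=18s outcome=S: state=CLOSED
  event#7 t=19s outcome=F: state=CLOSED
  event#8 t=21s outcome=F: state=CLOSED
  event#9 t=25s outcome=S: state=CLOSED
  event#10 t=26s outcome=S: state=CLOSED
  event#11 t=27s outcome=F: state=CLOSED
  event#12 t=28s outcome=F: state=CLOSED
  event#13 t=30s outcome=F: state=OPEN
  event#14 t=32s outcome=F: state=OPEN
  event#15 t=35s outcome=S: state=OPEN
  event#16 t=39s outcome=F: state=OPEN
  event#17 t=40s outcome=S: state=OPEN
  event#18 t=44s outcome=S: state=OPEN
  event#19 t=46s outcome=F: state=OPEN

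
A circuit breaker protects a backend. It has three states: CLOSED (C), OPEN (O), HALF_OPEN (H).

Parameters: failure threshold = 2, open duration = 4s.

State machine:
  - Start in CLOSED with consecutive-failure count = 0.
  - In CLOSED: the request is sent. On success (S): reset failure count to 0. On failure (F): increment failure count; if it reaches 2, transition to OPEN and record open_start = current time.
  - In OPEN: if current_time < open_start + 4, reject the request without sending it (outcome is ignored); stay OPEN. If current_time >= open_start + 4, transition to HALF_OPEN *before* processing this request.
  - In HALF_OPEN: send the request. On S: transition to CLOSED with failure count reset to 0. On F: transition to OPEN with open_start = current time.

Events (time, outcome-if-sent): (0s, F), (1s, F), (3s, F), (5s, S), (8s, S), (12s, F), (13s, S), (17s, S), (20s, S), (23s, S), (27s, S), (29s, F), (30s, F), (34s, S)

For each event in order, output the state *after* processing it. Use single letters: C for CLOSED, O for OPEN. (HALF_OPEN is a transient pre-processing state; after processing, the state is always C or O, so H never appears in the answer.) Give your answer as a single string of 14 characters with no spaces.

Answer: COOCCCCCCCCCOC

Derivation:
State after each event:
  event#1 t=0s outcome=F: state=CLOSED
  event#2 t=1s outcome=F: state=OPEN
  event#3 t=3s outcome=F: state=OPEN
  event#4 t=5s outcome=S: state=CLOSED
  event#5 t=8s outcome=S: state=CLOSED
  event#6 t=12s outcome=F: state=CLOSED
  event#7 t=13s outcome=S: state=CLOSED
  event#8 t=17s outcome=S: state=CLOSED
  event#9 t=20s outcome=S: state=CLOSED
  event#10 t=23s outcome=S: state=CLOSED
  event#11 t=27s outcome=S: state=CLOSED
  event#12 t=29s outcome=F: state=CLOSED
  event#13 t=30s outcome=F: state=OPEN
  event#14 t=34s outcome=S: state=CLOSED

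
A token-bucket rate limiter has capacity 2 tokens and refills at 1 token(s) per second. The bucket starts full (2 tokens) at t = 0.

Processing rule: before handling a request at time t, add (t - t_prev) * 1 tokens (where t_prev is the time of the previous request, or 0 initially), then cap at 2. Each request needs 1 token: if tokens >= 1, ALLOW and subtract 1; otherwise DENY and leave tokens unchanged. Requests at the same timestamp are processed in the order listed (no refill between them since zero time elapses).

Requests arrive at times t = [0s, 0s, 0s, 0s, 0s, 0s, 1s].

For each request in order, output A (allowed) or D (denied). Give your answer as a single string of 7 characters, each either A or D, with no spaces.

Simulating step by step:
  req#1 t=0s: ALLOW
  req#2 t=0s: ALLOW
  req#3 t=0s: DENY
  req#4 t=0s: DENY
  req#5 t=0s: DENY
  req#6 t=0s: DENY
  req#7 t=1s: ALLOW

Answer: AADDDDA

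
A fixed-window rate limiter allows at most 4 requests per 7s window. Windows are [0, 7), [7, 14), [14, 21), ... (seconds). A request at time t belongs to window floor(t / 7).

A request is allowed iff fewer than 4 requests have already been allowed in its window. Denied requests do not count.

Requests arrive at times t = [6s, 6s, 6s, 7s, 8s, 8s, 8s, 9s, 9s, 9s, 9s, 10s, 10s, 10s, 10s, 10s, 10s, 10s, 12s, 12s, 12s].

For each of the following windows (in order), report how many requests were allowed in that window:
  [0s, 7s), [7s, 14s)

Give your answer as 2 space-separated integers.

Answer: 3 4

Derivation:
Processing requests:
  req#1 t=6s (window 0): ALLOW
  req#2 t=6s (window 0): ALLOW
  req#3 t=6s (window 0): ALLOW
  req#4 t=7s (window 1): ALLOW
  req#5 t=8s (window 1): ALLOW
  req#6 t=8s (window 1): ALLOW
  req#7 t=8s (window 1): ALLOW
  req#8 t=9s (window 1): DENY
  req#9 t=9s (window 1): DENY
  req#10 t=9s (window 1): DENY
  req#11 t=9s (window 1): DENY
  req#12 t=10s (window 1): DENY
  req#13 t=10s (window 1): DENY
  req#14 t=10s (window 1): DENY
  req#15 t=10s (window 1): DENY
  req#16 t=10s (window 1): DENY
  req#17 t=10s (window 1): DENY
  req#18 t=10s (window 1): DENY
  req#19 t=12s (window 1): DENY
  req#20 t=12s (window 1): DENY
  req#21 t=12s (window 1): DENY

Allowed counts by window: 3 4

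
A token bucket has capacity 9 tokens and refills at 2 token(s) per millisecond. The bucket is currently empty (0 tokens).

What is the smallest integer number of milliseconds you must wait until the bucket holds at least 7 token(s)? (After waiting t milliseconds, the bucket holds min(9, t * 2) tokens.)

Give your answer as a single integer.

Answer: 4

Derivation:
Need t * 2 >= 7, so t >= 7/2.
Smallest integer t = ceil(7/2) = 4.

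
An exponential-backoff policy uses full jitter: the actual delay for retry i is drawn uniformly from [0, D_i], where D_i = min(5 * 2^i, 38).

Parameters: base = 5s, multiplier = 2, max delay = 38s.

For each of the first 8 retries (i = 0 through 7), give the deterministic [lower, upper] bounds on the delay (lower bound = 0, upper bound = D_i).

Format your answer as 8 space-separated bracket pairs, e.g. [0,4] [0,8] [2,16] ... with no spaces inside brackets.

Answer: [0,5] [0,10] [0,20] [0,38] [0,38] [0,38] [0,38] [0,38]

Derivation:
Computing bounds per retry:
  i=0: D_i=min(5*2^0,38)=5, bounds=[0,5]
  i=1: D_i=min(5*2^1,38)=10, bounds=[0,10]
  i=2: D_i=min(5*2^2,38)=20, bounds=[0,20]
  i=3: D_i=min(5*2^3,38)=38, bounds=[0,38]
  i=4: D_i=min(5*2^4,38)=38, bounds=[0,38]
  i=5: D_i=min(5*2^5,38)=38, bounds=[0,38]
  i=6: D_i=min(5*2^6,38)=38, bounds=[0,38]
  i=7: D_i=min(5*2^7,38)=38, bounds=[0,38]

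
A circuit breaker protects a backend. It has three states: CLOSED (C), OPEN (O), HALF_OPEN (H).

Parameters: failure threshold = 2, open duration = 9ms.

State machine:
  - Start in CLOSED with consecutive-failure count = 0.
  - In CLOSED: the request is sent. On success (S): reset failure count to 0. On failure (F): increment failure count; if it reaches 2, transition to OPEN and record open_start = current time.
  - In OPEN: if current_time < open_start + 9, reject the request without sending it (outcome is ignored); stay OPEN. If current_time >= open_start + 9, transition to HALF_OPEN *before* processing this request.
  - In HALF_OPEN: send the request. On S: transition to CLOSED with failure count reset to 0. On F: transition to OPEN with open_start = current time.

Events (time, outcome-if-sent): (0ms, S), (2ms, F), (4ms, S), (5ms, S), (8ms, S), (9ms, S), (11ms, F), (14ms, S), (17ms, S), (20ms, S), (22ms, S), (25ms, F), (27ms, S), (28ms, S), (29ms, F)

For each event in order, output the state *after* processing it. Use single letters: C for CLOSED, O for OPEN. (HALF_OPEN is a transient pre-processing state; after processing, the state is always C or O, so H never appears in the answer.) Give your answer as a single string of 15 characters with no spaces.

State after each event:
  event#1 t=0ms outcome=S: state=CLOSED
  event#2 t=2ms outcome=F: state=CLOSED
  event#3 t=4ms outcome=S: state=CLOSED
  event#4 t=5ms outcome=S: state=CLOSED
  event#5 t=8ms outcome=S: state=CLOSED
  event#6 t=9ms outcome=S: state=CLOSED
  event#7 t=11ms outcome=F: state=CLOSED
  event#8 t=14ms outcome=S: state=CLOSED
  event#9 t=17ms outcome=S: state=CLOSED
  event#10 t=20ms outcome=S: state=CLOSED
  event#11 t=22ms outcome=S: state=CLOSED
  event#12 t=25ms outcome=F: state=CLOSED
  event#13 t=27ms outcome=S: state=CLOSED
  event#14 t=28ms outcome=S: state=CLOSED
  event#15 t=29ms outcome=F: state=CLOSED

Answer: CCCCCCCCCCCCCCC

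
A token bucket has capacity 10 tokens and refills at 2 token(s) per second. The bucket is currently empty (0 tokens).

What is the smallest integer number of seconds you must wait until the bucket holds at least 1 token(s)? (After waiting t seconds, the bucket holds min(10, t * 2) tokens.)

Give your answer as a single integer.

Need t * 2 >= 1, so t >= 1/2.
Smallest integer t = ceil(1/2) = 1.

Answer: 1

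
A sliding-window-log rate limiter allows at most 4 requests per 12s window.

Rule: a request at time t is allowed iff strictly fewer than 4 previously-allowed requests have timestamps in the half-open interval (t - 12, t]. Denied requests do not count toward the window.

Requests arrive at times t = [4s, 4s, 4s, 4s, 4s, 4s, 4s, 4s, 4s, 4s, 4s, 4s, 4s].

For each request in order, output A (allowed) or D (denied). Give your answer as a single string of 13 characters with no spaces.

Answer: AAAADDDDDDDDD

Derivation:
Tracking allowed requests in the window:
  req#1 t=4s: ALLOW
  req#2 t=4s: ALLOW
  req#3 t=4s: ALLOW
  req#4 t=4s: ALLOW
  req#5 t=4s: DENY
  req#6 t=4s: DENY
  req#7 t=4s: DENY
  req#8 t=4s: DENY
  req#9 t=4s: DENY
  req#10 t=4s: DENY
  req#11 t=4s: DENY
  req#12 t=4s: DENY
  req#13 t=4s: DENY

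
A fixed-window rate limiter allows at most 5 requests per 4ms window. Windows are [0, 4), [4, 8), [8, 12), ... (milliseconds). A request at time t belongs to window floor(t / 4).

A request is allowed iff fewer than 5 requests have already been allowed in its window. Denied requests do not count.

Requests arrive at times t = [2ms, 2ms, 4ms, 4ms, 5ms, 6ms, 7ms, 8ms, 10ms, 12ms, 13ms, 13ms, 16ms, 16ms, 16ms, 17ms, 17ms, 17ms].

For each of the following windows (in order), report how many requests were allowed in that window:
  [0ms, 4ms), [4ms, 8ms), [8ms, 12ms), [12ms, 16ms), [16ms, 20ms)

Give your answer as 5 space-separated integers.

Processing requests:
  req#1 t=2ms (window 0): ALLOW
  req#2 t=2ms (window 0): ALLOW
  req#3 t=4ms (window 1): ALLOW
  req#4 t=4ms (window 1): ALLOW
  req#5 t=5ms (window 1): ALLOW
  req#6 t=6ms (window 1): ALLOW
  req#7 t=7ms (window 1): ALLOW
  req#8 t=8ms (window 2): ALLOW
  req#9 t=10ms (window 2): ALLOW
  req#10 t=12ms (window 3): ALLOW
  req#11 t=13ms (window 3): ALLOW
  req#12 t=13ms (window 3): ALLOW
  req#13 t=16ms (window 4): ALLOW
  req#14 t=16ms (window 4): ALLOW
  req#15 t=16ms (window 4): ALLOW
  req#16 t=17ms (window 4): ALLOW
  req#17 t=17ms (window 4): ALLOW
  req#18 t=17ms (window 4): DENY

Allowed counts by window: 2 5 2 3 5

Answer: 2 5 2 3 5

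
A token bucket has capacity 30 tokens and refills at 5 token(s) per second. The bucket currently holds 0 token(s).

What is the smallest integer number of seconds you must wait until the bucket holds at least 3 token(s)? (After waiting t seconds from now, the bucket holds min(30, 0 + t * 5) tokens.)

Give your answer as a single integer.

Answer: 1

Derivation:
Need 0 + t * 5 >= 3, so t >= 3/5.
Smallest integer t = ceil(3/5) = 1.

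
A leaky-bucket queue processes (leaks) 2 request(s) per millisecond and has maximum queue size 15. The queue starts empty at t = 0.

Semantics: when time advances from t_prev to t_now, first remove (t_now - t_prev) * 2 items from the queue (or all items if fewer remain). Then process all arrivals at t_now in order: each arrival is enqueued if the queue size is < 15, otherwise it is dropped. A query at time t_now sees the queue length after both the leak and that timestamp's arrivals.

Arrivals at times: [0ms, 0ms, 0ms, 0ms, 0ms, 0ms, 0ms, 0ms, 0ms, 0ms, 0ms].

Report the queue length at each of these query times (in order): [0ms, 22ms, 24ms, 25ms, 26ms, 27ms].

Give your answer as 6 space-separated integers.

Queue lengths at query times:
  query t=0ms: backlog = 11
  query t=22ms: backlog = 0
  query t=24ms: backlog = 0
  query t=25ms: backlog = 0
  query t=26ms: backlog = 0
  query t=27ms: backlog = 0

Answer: 11 0 0 0 0 0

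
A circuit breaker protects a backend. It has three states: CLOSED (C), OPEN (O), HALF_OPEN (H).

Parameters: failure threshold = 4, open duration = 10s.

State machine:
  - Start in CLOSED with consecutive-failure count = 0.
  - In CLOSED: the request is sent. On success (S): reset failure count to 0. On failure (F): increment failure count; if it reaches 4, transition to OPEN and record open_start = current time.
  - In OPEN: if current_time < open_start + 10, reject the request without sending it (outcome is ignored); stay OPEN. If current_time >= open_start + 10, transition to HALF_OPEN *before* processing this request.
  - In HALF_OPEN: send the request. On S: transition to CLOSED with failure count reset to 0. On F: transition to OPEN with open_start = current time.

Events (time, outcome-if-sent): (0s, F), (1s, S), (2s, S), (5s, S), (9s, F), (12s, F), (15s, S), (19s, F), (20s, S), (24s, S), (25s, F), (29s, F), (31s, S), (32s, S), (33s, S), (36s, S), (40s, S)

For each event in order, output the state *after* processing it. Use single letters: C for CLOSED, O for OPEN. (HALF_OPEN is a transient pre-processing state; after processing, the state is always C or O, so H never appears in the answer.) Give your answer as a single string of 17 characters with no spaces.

Answer: CCCCCCCCCCCCCCCCC

Derivation:
State after each event:
  event#1 t=0s outcome=F: state=CLOSED
  event#2 t=1s outcome=S: state=CLOSED
  event#3 t=2s outcome=S: state=CLOSED
  event#4 t=5s outcome=S: state=CLOSED
  event#5 t=9s outcome=F: state=CLOSED
  event#6 t=12s outcome=F: state=CLOSED
  event#7 t=15s outcome=S: state=CLOSED
  event#8 t=19s outcome=F: state=CLOSED
  event#9 t=20s outcome=S: state=CLOSED
  event#10 t=24s outcome=S: state=CLOSED
  event#11 t=25s outcome=F: state=CLOSED
  event#12 t=29s outcome=F: state=CLOSED
  event#13 t=31s outcome=S: state=CLOSED
  event#14 t=32s outcome=S: state=CLOSED
  event#15 t=33s outcome=S: state=CLOSED
  event#16 t=36s outcome=S: state=CLOSED
  event#17 t=40s outcome=S: state=CLOSED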